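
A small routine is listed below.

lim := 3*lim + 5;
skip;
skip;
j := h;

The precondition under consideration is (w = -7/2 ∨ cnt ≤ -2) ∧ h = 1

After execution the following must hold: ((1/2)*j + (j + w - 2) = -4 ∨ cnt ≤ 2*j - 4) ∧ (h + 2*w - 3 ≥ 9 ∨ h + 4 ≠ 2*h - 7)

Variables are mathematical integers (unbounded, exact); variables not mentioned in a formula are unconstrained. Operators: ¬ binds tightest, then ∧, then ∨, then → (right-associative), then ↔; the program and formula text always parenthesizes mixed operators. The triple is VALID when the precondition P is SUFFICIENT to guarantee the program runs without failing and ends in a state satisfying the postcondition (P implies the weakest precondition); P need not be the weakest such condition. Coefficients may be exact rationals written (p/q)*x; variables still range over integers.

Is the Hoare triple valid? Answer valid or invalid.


Working backward. After the program, the postcondition ((1/2)*j + (j + w - 2) = -4 ∨ cnt ≤ 2*j - 4) ∧ (h + 2*w - 3 ≥ 9 ∨ h + 4 ≠ 2*h - 7) must hold; in canonical form it is ((3/2)*j + w = -2 ∨ cnt ≤ 2*j - 4) ∧ (h + 2*w ≥ 12 ∨ h ≠ 11).
Before j := h: ((3/2)*h + w = -2 ∨ cnt ≤ 2*h - 4) ∧ (h + 2*w ≥ 12 ∨ h ≠ 11)
Before skip: ((3/2)*h + w = -2 ∨ cnt ≤ 2*h - 4) ∧ (h + 2*w ≥ 12 ∨ h ≠ 11)
Before skip: ((3/2)*h + w = -2 ∨ cnt ≤ 2*h - 4) ∧ (h + 2*w ≥ 12 ∨ h ≠ 11)
Before lim := 3*lim + 5: ((3/2)*h + w = -2 ∨ cnt ≤ 2*h - 4) ∧ (h + 2*w ≥ 12 ∨ h ≠ 11)
The weakest precondition is ((3/2)*h + w = -2 ∨ cnt ≤ 2*h - 4) ∧ (h + 2*w ≥ 12 ∨ h ≠ 11).
Check whether (w = -7/2 ∨ cnt ≤ -2) ∧ h = 1 implies it.
Every state satisfying the precondition satisfies the weakest precondition: the implication holds.
Answer: valid


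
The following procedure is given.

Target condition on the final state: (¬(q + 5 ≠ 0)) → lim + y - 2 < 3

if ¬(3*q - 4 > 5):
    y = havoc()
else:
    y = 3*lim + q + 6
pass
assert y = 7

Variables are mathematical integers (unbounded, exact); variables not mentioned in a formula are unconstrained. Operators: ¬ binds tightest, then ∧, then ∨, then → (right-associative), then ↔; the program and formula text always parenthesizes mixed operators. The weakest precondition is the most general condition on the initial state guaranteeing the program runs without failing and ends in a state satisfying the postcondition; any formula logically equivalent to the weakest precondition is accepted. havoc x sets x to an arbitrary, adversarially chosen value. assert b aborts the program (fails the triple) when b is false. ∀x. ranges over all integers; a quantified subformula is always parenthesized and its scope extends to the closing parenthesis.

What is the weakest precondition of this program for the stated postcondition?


Working backward. After the program, the postcondition (¬(q + 5 ≠ 0)) → lim + y - 2 < 3 must hold; in canonical form it is (¬(q ≠ -5)) → lim + y < 5.
Before assert y = 7: y = 7 ∧ ((¬(q ≠ -5)) → lim + y < 5)
Before skip: y = 7 ∧ ((¬(q ≠ -5)) → lim + y < 5)
Then branch requires ∀y_1. (y_1 = 7 ∧ ((¬(q ≠ -5)) → lim + y_1 < 5)); else branch requires 3*lim + q = 1 ∧ ((¬(q ≠ -5)) → 4*lim + q < -1).
Before the if: ((¬(3*q > 9)) → (∀y_1. (y_1 = 7 ∧ ((¬(q ≠ -5)) → lim + y_1 < 5)))) ∧ (3*q > 9 → (3*lim + q = 1 ∧ ((¬(q ≠ -5)) → 4*lim + q < -1)))
Answer: WP = ((¬(3*q > 9)) → (∀y_1. (y_1 = 7 ∧ ((¬(q ≠ -5)) → lim + y_1 < 5)))) ∧ (3*q > 9 → (3*lim + q = 1 ∧ ((¬(q ≠ -5)) → 4*lim + q < -1)))


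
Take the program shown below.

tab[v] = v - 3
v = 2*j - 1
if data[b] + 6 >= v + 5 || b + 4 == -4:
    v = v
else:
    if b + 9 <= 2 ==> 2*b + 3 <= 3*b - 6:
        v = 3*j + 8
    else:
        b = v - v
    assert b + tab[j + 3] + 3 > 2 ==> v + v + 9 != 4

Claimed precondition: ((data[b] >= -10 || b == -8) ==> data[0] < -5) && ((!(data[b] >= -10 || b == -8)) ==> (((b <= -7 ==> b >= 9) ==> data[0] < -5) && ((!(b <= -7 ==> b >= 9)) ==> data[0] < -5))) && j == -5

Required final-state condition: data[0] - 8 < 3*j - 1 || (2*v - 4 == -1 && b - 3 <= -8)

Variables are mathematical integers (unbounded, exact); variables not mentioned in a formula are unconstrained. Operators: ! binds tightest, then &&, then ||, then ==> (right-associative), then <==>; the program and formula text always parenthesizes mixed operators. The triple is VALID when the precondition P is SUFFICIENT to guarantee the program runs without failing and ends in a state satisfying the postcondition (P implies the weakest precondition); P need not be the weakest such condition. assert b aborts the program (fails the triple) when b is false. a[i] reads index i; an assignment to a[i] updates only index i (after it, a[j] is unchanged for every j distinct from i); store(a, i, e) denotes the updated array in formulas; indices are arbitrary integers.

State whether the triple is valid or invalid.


Working backward. After the program, the postcondition data[0] - 8 < 3*j - 1 || (2*v - 4 == -1 && b - 3 <= -8) must hold; in canonical form it is data[0] < 3*j + 7 || (2*v == 3 && b <= -5).
Then branch requires data[0] < 3*j + 7 || (2*v == 3 && b <= -5); else branch requires ((b <= -7 ==> b >= 9) ==> ((tab[j + 3] + b > -1 ==> 6*j != -21) && (data[0] < 3*j + 7 || (6*j == -13 && b <= -5)))) && ((!(b <= -7 ==> b >= 9)) ==> ((tab[j + 3] > -1 ==> 2*v != -5) && data[0] < 3*j + 7)).
Before the if: ((data[b] >= v - 1 || b == -8) ==> (data[0] < 3*j + 7 || (2*v == 3 && b <= -5))) && ((!(data[b] >= v - 1 || b == -8)) ==> (((b <= -7 ==> b >= 9) ==> ((tab[j + 3] + b > -1 ==> 6*j != -21) && (data[0] < 3*j + 7 || (6*j == -13 && b <= -5)))) && ((!(b <= -7 ==> b >= 9)) ==> ((tab[j + 3] > -1 ==> 2*v != -5) && data[0] < 3*j + 7))))
Before v := 2*j - 1: ((data[b] >= 2*j - 2 || b == -8) ==> (data[0] < 3*j + 7 || (4*j == 5 && b <= -5))) && ((!(data[b] >= 2*j - 2 || b == -8)) ==> (((b <= -7 ==> b >= 9) ==> ((tab[j + 3] + b > -1 ==> 6*j != -21) && (data[0] < 3*j + 7 || (6*j == -13 && b <= -5)))) && ((!(b <= -7 ==> b >= 9)) ==> ((tab[j + 3] > -1 ==> 4*j != -3) && data[0] < 3*j + 7))))
Before tab[v] := v - 3: ((data[b] >= 2*j - 2 || b == -8) ==> (data[0] < 3*j + 7 || (4*j == 5 && b <= -5))) && ((!(data[b] >= 2*j - 2 || b == -8)) ==> (((b <= -7 ==> b >= 9) ==> ((store(tab, v, v - 3)[j + 3] + b > -1 ==> 6*j != -21) && (data[0] < 3*j + 7 || (6*j == -13 && b <= -5)))) && ((!(b <= -7 ==> b >= 9)) ==> ((store(tab, v, v - 3)[j + 3] > -1 ==> 4*j != -3) && data[0] < 3*j + 7))))
The weakest precondition is ((data[b] >= 2*j - 2 || b == -8) ==> (data[0] < 3*j + 7 || (4*j == 5 && b <= -5))) && ((!(data[b] >= 2*j - 2 || b == -8)) ==> (((b <= -7 ==> b >= 9) ==> ((store(tab, v, v - 3)[j + 3] + b > -1 ==> 6*j != -21) && (data[0] < 3*j + 7 || (6*j == -13 && b <= -5)))) && ((!(b <= -7 ==> b >= 9)) ==> ((store(tab, v, v - 3)[j + 3] > -1 ==> 4*j != -3) && data[0] < 3*j + 7)))).
Check whether ((data[b] >= -10 || b == -8) ==> data[0] < -5) && ((!(data[b] >= -10 || b == -8)) ==> (((b <= -7 ==> b >= 9) ==> data[0] < -5) && ((!(b <= -7 ==> b >= 9)) ==> data[0] < -5))) && j == -5 implies it.
Countermodel: at the initial state b = 30152, data = {[-2] = -6, [0] = -6, [30152] = -13, elsewhere -6}, j = -5, tab = {[-2] = 0, [0] = 0, [30152] = 0, elsewhere 0}, v = 0, the precondition holds but the weakest precondition fails.
Answer: invalid


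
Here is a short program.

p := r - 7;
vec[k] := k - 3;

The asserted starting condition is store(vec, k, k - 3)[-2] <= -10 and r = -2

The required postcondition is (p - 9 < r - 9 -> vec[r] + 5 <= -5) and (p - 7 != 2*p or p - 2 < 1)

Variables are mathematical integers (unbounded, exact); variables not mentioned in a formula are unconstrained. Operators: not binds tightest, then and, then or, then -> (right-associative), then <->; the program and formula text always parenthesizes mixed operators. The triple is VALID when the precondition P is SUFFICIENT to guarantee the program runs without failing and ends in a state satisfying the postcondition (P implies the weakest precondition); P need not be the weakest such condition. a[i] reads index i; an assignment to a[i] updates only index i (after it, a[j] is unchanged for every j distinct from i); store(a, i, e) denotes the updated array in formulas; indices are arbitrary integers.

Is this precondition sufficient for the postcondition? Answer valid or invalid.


Working backward. After the program, the postcondition (p - 9 < r - 9 -> vec[r] + 5 <= -5) and (p - 7 != 2*p or p - 2 < 1) must hold; in canonical form it is (p < r -> vec[r] <= -10) and (p != -7 or p < 3).
Before vec[k] := k - 3: (p < r -> store(vec, k, k - 3)[r] <= -10) and (p != -7 or p < 3)
Before p := r - 7: store(vec, k, k - 3)[r] <= -10 and (r != 0 or r < 10)
The weakest precondition is store(vec, k, k - 3)[r] <= -10 and (r != 0 or r < 10).
Check whether store(vec, k, k - 3)[-2] <= -10 and r = -2 implies it.
Every state satisfying the precondition satisfies the weakest precondition: the implication holds.
Answer: valid


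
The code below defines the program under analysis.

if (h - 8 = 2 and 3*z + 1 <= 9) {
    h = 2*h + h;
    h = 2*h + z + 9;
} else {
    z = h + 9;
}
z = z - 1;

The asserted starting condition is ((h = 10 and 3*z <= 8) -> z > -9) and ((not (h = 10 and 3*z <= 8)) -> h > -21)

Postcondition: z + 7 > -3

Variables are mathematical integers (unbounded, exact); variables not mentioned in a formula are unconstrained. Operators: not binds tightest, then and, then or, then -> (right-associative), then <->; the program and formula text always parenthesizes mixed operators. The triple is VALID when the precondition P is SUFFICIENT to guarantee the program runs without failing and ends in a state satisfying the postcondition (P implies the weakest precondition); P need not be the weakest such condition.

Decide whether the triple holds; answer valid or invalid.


Working backward. After the program, the postcondition z + 7 > -3 must hold; in canonical form it is z > -10.
Before z := z - 1: z > -9
Then branch requires z > -9; else branch requires h > -18.
Before the if: ((h = 10 and 3*z <= 8) -> z > -9) and ((not (h = 10 and 3*z <= 8)) -> h > -18)
The weakest precondition is ((h = 10 and 3*z <= 8) -> z > -9) and ((not (h = 10 and 3*z <= 8)) -> h > -18).
Check whether ((h = 10 and 3*z <= 8) -> z > -9) and ((not (h = 10 and 3*z <= 8)) -> h > -21) implies it.
Countermodel: at the initial state h = -18, z = 3, the precondition holds but the weakest precondition fails.
Answer: invalid


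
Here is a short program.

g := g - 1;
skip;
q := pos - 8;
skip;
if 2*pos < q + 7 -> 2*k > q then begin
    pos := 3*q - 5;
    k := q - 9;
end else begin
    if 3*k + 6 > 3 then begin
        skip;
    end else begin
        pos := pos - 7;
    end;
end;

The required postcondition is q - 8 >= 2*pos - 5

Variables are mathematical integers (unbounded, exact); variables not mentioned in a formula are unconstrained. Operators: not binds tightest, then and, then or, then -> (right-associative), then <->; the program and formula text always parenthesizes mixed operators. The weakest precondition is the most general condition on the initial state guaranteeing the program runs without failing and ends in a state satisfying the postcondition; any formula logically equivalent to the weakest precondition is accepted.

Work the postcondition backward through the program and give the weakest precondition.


Working backward. After the program, the postcondition q - 8 >= 2*pos - 5 must hold; in canonical form it is q >= 2*pos + 3.
Then branch requires 5*q <= 7; else branch requires (3*k > -3 -> q >= 2*pos + 3) and ((not (3*k > -3)) -> q >= 2*pos - 11).
Before the if: ((2*pos < q + 7 -> 2*k > q) -> 5*q <= 7) and ((not (2*pos < q + 7 -> 2*k > q)) -> ((3*k > -3 -> q >= 2*pos + 3) and ((not (3*k > -3)) -> q >= 2*pos - 11)))
Before skip: ((2*pos < q + 7 -> 2*k > q) -> 5*q <= 7) and ((not (2*pos < q + 7 -> 2*k > q)) -> ((3*k > -3 -> q >= 2*pos + 3) and ((not (3*k > -3)) -> q >= 2*pos - 11)))
Before q := pos - 8: ((pos < -1 -> 2*k > pos - 8) -> 5*pos <= 47) and ((not (pos < -1 -> 2*k > pos - 8)) -> ((3*k > -3 -> pos <= -11) and ((not (3*k > -3)) -> pos <= 3)))
Before skip: ((pos < -1 -> 2*k > pos - 8) -> 5*pos <= 47) and ((not (pos < -1 -> 2*k > pos - 8)) -> ((3*k > -3 -> pos <= -11) and ((not (3*k > -3)) -> pos <= 3)))
Before g := g - 1: ((pos < -1 -> 2*k > pos - 8) -> 5*pos <= 47) and ((not (pos < -1 -> 2*k > pos - 8)) -> ((3*k > -3 -> pos <= -11) and ((not (3*k > -3)) -> pos <= 3)))
Answer: WP = ((pos < -1 -> 2*k > pos - 8) -> 5*pos <= 47) and ((not (pos < -1 -> 2*k > pos - 8)) -> ((3*k > -3 -> pos <= -11) and ((not (3*k > -3)) -> pos <= 3)))


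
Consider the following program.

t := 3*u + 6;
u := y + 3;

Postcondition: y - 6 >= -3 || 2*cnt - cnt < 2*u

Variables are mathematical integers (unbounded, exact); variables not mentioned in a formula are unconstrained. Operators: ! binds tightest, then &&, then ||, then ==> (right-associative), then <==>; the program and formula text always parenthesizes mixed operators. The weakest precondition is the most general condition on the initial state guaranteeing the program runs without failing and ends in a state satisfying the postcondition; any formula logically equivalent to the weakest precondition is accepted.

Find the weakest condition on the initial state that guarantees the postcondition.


Working backward. After the program, the postcondition y - 6 >= -3 || 2*cnt - cnt < 2*u must hold; in canonical form it is y >= 3 || cnt < 2*u.
Before u := y + 3: y >= 3 || cnt < 2*y + 6
Before t := 3*u + 6: y >= 3 || cnt < 2*y + 6
Answer: WP = y >= 3 || cnt < 2*y + 6


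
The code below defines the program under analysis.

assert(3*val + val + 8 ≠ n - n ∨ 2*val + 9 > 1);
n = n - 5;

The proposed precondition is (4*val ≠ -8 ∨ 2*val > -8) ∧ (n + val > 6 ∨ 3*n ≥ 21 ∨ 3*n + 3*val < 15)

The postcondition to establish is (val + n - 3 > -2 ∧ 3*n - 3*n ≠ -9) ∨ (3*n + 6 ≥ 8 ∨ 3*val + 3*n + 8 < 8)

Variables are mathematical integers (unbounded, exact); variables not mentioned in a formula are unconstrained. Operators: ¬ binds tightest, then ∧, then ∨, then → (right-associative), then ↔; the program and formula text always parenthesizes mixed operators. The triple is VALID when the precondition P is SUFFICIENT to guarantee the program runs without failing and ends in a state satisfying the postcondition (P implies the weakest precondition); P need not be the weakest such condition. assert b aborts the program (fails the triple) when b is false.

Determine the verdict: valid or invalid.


Working backward. After the program, the postcondition (val + n - 3 > -2 ∧ 3*n - 3*n ≠ -9) ∨ (3*n + 6 ≥ 8 ∨ 3*val + 3*n + 8 < 8) must hold; in canonical form it is n + val > 1 ∨ 3*n ≥ 2 ∨ 3*n + 3*val < 0.
Before n := n - 5: n + val > 6 ∨ 3*n ≥ 17 ∨ 3*n + 3*val < 15
Before assert 3*val + val + 8 ≠ n - n ∨ 2*val + 9 > 1: (4*val ≠ -8 ∨ 2*val > -8) ∧ (n + val > 6 ∨ 3*n ≥ 17 ∨ 3*n + 3*val < 15)
The weakest precondition is (4*val ≠ -8 ∨ 2*val > -8) ∧ (n + val > 6 ∨ 3*n ≥ 17 ∨ 3*n + 3*val < 15).
Check whether (4*val ≠ -8 ∨ 2*val > -8) ∧ (n + val > 6 ∨ 3*n ≥ 21 ∨ 3*n + 3*val < 15) implies it.
Every state satisfying the precondition satisfies the weakest precondition: the implication holds.
Answer: valid


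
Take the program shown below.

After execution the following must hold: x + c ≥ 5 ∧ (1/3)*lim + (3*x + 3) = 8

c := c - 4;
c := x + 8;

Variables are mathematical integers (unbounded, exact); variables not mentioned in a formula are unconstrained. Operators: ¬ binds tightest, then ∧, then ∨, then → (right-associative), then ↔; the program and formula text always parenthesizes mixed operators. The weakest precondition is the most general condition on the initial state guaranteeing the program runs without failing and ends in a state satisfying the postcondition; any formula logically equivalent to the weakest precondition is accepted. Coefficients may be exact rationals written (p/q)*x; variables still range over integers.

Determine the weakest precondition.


Working backward. After the program, the postcondition x + c ≥ 5 ∧ (1/3)*lim + (3*x + 3) = 8 must hold; in canonical form it is c + x ≥ 5 ∧ (1/3)*lim + 3*x = 5.
Before c := x + 8: 2*x ≥ -3 ∧ (1/3)*lim + 3*x = 5
Before c := c - 4: 2*x ≥ -3 ∧ (1/3)*lim + 3*x = 5
Answer: WP = 2*x ≥ -3 ∧ (1/3)*lim + 3*x = 5


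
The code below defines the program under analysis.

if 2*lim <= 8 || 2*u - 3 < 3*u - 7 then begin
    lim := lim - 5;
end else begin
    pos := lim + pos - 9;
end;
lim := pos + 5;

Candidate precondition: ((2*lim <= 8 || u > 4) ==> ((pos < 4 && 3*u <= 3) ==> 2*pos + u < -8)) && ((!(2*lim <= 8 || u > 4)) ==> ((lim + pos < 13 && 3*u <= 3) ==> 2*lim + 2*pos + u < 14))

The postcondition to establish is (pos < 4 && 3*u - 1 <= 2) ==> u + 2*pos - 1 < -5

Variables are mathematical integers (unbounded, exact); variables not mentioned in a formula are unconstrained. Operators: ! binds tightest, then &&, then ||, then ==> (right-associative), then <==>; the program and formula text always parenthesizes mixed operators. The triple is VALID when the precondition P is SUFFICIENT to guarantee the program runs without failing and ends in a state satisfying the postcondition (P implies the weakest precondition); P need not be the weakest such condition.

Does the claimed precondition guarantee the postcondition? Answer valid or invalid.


Working backward. After the program, the postcondition (pos < 4 && 3*u - 1 <= 2) ==> u + 2*pos - 1 < -5 must hold; in canonical form it is (pos < 4 && 3*u <= 3) ==> 2*pos + u < -4.
Before lim := pos + 5: (pos < 4 && 3*u <= 3) ==> 2*pos + u < -4
Then branch requires (pos < 4 && 3*u <= 3) ==> 2*pos + u < -4; else branch requires (lim + pos < 13 && 3*u <= 3) ==> 2*lim + 2*pos + u < 14.
Before the if: ((2*lim <= 8 || u > 4) ==> ((pos < 4 && 3*u <= 3) ==> 2*pos + u < -4)) && ((!(2*lim <= 8 || u > 4)) ==> ((lim + pos < 13 && 3*u <= 3) ==> 2*lim + 2*pos + u < 14))
The weakest precondition is ((2*lim <= 8 || u > 4) ==> ((pos < 4 && 3*u <= 3) ==> 2*pos + u < -4)) && ((!(2*lim <= 8 || u > 4)) ==> ((lim + pos < 13 && 3*u <= 3) ==> 2*lim + 2*pos + u < 14)).
Check whether ((2*lim <= 8 || u > 4) ==> ((pos < 4 && 3*u <= 3) ==> 2*pos + u < -8)) && ((!(2*lim <= 8 || u > 4)) ==> ((lim + pos < 13 && 3*u <= 3) ==> 2*lim + 2*pos + u < 14)) implies it.
Every state satisfying the precondition satisfies the weakest precondition: the implication holds.
Answer: valid


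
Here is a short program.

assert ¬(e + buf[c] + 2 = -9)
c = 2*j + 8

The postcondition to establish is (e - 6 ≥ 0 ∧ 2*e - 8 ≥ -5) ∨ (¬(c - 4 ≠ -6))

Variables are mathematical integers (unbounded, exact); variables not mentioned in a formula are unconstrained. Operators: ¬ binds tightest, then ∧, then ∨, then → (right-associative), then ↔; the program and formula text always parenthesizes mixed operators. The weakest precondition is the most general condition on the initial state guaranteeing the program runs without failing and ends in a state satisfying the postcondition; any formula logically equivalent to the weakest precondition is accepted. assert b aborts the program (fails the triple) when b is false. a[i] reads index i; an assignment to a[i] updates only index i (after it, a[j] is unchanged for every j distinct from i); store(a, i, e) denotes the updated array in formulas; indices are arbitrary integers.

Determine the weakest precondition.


Working backward. After the program, the postcondition (e - 6 ≥ 0 ∧ 2*e - 8 ≥ -5) ∨ (¬(c - 4 ≠ -6)) must hold; in canonical form it is (e ≥ 6 ∧ 2*e ≥ 3) ∨ (¬(c ≠ -2)).
Before c := 2*j + 8: (e ≥ 6 ∧ 2*e ≥ 3) ∨ (¬(2*j ≠ -10))
Before assert ¬(e + buf[c] + 2 = -9): (¬(buf[c] + e = -11)) ∧ ((e ≥ 6 ∧ 2*e ≥ 3) ∨ (¬(2*j ≠ -10)))
Answer: WP = (¬(buf[c] + e = -11)) ∧ ((e ≥ 6 ∧ 2*e ≥ 3) ∨ (¬(2*j ≠ -10)))


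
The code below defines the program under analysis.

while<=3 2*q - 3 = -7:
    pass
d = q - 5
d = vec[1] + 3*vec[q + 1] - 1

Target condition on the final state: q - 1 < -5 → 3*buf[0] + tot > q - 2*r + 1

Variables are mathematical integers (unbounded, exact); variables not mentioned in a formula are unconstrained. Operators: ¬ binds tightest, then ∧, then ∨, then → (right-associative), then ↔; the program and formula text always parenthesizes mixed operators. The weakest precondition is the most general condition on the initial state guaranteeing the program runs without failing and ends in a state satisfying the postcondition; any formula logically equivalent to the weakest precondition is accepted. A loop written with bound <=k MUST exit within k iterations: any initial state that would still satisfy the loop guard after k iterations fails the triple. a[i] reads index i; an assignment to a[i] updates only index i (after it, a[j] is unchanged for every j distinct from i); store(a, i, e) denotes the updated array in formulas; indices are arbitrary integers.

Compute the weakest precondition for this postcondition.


Working backward. After the program, the postcondition q - 1 < -5 → 3*buf[0] + tot > q - 2*r + 1 must hold; in canonical form it is q < -4 → 3*buf[0] + 2*r + tot > q + 1.
Before d := vec[1] + 3*vec[q + 1] - 1: q < -4 → 3*buf[0] + 2*r + tot > q + 1
Before d := q - 5: q < -4 → 3*buf[0] + 2*r + tot > q + 1
Before the loop (bound <=3), unroll the exhaustion recursion (WP_0 = exit-now case; WP_j = one more guarded iteration, up to j = 3):
  WP_0: (¬(2*q = -4)) ∧ (q < -4 → 3*buf[0] + 2*r + tot > q + 1)
  WP_1: (2*q = -4 → ((¬(2*q = -4)) ∧ (q < -4 → 3*buf[0] + 2*r + tot > q + 1))) ∧ ((¬(2*q = -4)) → (q < -4 → 3*buf[0] + 2*r + tot > q + 1))
  WP_2: (2*q = -4 → ((2*q = -4 → ((¬(2*q = -4)) ∧ (q < -4 → 3*buf[0] + 2*r + tot > q + 1))) ∧ ((¬(2*q = -4)) → (q < -4 → 3*buf[0] + 2*r + tot > q + 1)))) ∧ ((¬(2*q = -4)) → (q < -4 → 3*buf[0] + 2*r + tot > q + 1))
  WP_3: (2*q = -4 → ((2*q = -4 → ((2*q = -4 → ((¬(2*q = -4)) ∧ (q < -4 → 3*buf[0] + 2*r + tot > q + 1))) ∧ ((¬(2*q = -4)) → (q < -4 → 3*buf[0] + 2*r + tot > q + 1)))) ∧ ((¬(2*q = -4)) → (q < -4 → 3*buf[0] + 2*r + tot > q + 1)))) ∧ ((¬(2*q = -4)) → (q < -4 → 3*buf[0] + 2*r + tot > q + 1))
So before the loop: (2*q = -4 → ((2*q = -4 → ((2*q = -4 → ((¬(2*q = -4)) ∧ (q < -4 → 3*buf[0] + 2*r + tot > q + 1))) ∧ ((¬(2*q = -4)) → (q < -4 → 3*buf[0] + 2*r + tot > q + 1)))) ∧ ((¬(2*q = -4)) → (q < -4 → 3*buf[0] + 2*r + tot > q + 1)))) ∧ ((¬(2*q = -4)) → (q < -4 → 3*buf[0] + 2*r + tot > q + 1))
Answer: WP = (2*q = -4 → ((2*q = -4 → ((2*q = -4 → ((¬(2*q = -4)) ∧ (q < -4 → 3*buf[0] + 2*r + tot > q + 1))) ∧ ((¬(2*q = -4)) → (q < -4 → 3*buf[0] + 2*r + tot > q + 1)))) ∧ ((¬(2*q = -4)) → (q < -4 → 3*buf[0] + 2*r + tot > q + 1)))) ∧ ((¬(2*q = -4)) → (q < -4 → 3*buf[0] + 2*r + tot > q + 1))


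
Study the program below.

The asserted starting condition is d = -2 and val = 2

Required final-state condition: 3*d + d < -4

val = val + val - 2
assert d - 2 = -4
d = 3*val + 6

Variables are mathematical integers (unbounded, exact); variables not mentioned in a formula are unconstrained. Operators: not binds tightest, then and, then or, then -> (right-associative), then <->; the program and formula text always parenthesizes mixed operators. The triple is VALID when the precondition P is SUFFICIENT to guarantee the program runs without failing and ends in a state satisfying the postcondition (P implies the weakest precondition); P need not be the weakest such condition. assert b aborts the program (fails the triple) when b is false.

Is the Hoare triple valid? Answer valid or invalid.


Working backward. After the program, the postcondition 3*d + d < -4 must hold; in canonical form it is 4*d < -4.
Before d := 3*val + 6: 12*val < -28
Before assert d - 2 = -4: d = -2 and 12*val < -28
Before val := val + val - 2: d = -2 and 24*val < -4
The weakest precondition is d = -2 and 24*val < -4.
Check whether d = -2 and val = 2 implies it.
Countermodel: at the initial state d = -2, val = 2, the precondition holds but the weakest precondition fails.
Answer: invalid


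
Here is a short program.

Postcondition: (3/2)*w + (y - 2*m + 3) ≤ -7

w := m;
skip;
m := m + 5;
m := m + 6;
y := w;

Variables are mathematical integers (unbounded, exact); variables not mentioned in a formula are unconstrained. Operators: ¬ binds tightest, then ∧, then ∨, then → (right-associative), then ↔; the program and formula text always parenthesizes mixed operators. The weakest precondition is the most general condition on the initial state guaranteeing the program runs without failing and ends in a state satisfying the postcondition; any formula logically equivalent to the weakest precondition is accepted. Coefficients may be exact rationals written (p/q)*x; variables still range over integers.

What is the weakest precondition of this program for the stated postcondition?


Working backward. After the program, the postcondition (3/2)*w + (y - 2*m + 3) ≤ -7 must hold; in canonical form it is (3/2)*w + y ≤ 2*m - 10.
Before y := w: (5/2)*w ≤ 2*m - 10
Before m := m + 6: (5/2)*w ≤ 2*m + 2
Before m := m + 5: (5/2)*w ≤ 2*m + 12
Before skip: (5/2)*w ≤ 2*m + 12
Before w := m: (1/2)*m ≤ 12
Answer: WP = (1/2)*m ≤ 12


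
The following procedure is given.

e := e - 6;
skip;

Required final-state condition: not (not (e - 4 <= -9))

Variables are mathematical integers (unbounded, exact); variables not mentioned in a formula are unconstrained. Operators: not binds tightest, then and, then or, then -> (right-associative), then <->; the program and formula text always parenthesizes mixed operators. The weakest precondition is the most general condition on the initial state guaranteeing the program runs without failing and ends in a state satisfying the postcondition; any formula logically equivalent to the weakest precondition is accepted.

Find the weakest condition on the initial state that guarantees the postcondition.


Working backward. After the program, the postcondition not (not (e - 4 <= -9)) must hold; in canonical form it is e <= -5.
Before skip: e <= -5
Before e := e - 6: e <= 1
Answer: WP = e <= 1


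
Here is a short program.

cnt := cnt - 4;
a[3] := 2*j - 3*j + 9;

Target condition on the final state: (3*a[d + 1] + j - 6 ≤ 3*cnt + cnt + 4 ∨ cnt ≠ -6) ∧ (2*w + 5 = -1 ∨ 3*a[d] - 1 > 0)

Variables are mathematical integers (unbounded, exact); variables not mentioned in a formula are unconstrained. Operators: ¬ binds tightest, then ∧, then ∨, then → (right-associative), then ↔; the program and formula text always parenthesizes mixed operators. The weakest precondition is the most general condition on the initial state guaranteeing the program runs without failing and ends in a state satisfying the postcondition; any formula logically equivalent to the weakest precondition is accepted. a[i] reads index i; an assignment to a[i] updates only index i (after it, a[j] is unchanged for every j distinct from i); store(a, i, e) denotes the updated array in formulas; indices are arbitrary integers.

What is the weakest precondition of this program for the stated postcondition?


Working backward. After the program, the postcondition (3*a[d + 1] + j - 6 ≤ 3*cnt + cnt + 4 ∨ cnt ≠ -6) ∧ (2*w + 5 = -1 ∨ 3*a[d] - 1 > 0) must hold; in canonical form it is (3*a[d + 1] + j ≤ 4*cnt + 10 ∨ cnt ≠ -6) ∧ (2*w = -6 ∨ 3*a[d] > 1).
Before a[3] := 2*j - 3*j + 9: (3*store(a, 3, -j + 9)[d + 1] + j ≤ 4*cnt + 10 ∨ cnt ≠ -6) ∧ (2*w = -6 ∨ 3*store(a, 3, -j + 9)[d] > 1)
Before cnt := cnt - 4: (3*store(a, 3, -j + 9)[d + 1] + j ≤ 4*cnt - 6 ∨ cnt ≠ -2) ∧ (2*w = -6 ∨ 3*store(a, 3, -j + 9)[d] > 1)
Answer: WP = (3*store(a, 3, -j + 9)[d + 1] + j ≤ 4*cnt - 6 ∨ cnt ≠ -2) ∧ (2*w = -6 ∨ 3*store(a, 3, -j + 9)[d] > 1)


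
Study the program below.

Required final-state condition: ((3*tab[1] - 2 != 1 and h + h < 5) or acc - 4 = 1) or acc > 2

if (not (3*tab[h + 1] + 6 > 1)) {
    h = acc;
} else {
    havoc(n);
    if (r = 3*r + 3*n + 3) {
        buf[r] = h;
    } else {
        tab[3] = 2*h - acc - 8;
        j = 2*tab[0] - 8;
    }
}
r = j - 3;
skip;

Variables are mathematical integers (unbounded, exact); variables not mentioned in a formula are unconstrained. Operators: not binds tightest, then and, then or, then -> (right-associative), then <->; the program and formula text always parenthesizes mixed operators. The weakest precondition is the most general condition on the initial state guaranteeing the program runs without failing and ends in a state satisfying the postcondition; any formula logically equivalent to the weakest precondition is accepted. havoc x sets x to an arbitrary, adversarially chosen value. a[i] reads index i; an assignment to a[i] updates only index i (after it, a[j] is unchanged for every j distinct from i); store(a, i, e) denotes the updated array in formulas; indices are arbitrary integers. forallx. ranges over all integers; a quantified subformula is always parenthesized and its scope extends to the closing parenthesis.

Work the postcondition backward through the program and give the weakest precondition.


Working backward. After the program, the postcondition ((3*tab[1] - 2 != 1 and h + h < 5) or acc - 4 = 1) or acc > 2 must hold; in canonical form it is (3*tab[1] != 3 and 2*h < 5) or acc = 5 or acc > 2.
Before skip: (3*tab[1] != 3 and 2*h < 5) or acc = 5 or acc > 2
Before r := j - 3: (3*tab[1] != 3 and 2*h < 5) or acc = 5 or acc > 2
Then branch requires (3*tab[1] != 3 and 2*acc < 5) or acc = 5 or acc > 2; else branch requires forall n_1. ((3*n_1 + 2*r = -3 -> ((3*tab[1] != 3 and 2*h < 5) or acc = 5 or acc > 2)) and ((not (3*n_1 + 2*r = -3)) -> ((3*tab[1] != 3 and 2*h < 5) or acc = 5 or acc > 2))).
Before the if: ((not (3*tab[h + 1] > -5)) -> ((3*tab[1] != 3 and 2*acc < 5) or acc = 5 or acc > 2)) and (3*tab[h + 1] > -5 -> (forall n_1. ((3*n_1 + 2*r = -3 -> ((3*tab[1] != 3 and 2*h < 5) or acc = 5 or acc > 2)) and ((not (3*n_1 + 2*r = -3)) -> ((3*tab[1] != 3 and 2*h < 5) or acc = 5 or acc > 2)))))
Answer: WP = ((not (3*tab[h + 1] > -5)) -> ((3*tab[1] != 3 and 2*acc < 5) or acc = 5 or acc > 2)) and (3*tab[h + 1] > -5 -> (forall n_1. ((3*n_1 + 2*r = -3 -> ((3*tab[1] != 3 and 2*h < 5) or acc = 5 or acc > 2)) and ((not (3*n_1 + 2*r = -3)) -> ((3*tab[1] != 3 and 2*h < 5) or acc = 5 or acc > 2)))))


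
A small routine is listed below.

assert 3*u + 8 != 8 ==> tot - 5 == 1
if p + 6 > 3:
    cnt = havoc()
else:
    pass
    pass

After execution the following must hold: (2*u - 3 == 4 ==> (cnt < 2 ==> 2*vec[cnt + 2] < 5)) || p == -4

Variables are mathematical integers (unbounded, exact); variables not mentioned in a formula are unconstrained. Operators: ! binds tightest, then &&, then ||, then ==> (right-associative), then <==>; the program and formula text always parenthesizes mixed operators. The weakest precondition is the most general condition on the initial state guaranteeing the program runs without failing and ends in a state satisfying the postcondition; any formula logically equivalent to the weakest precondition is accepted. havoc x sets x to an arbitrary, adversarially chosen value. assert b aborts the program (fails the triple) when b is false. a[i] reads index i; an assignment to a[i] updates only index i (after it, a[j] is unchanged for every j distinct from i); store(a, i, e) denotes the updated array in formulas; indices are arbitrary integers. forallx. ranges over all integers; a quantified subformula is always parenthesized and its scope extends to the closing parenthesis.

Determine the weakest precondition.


Working backward. After the program, the postcondition (2*u - 3 == 4 ==> (cnt < 2 ==> 2*vec[cnt + 2] < 5)) || p == -4 must hold; in canonical form it is (2*u == 7 ==> (cnt < 2 ==> 2*vec[cnt + 2] < 5)) || p == -4.
Then branch requires forall cnt_1. ((2*u == 7 ==> (cnt_1 < 2 ==> 2*vec[cnt_1 + 2] < 5)) || p == -4); else branch requires (2*u == 7 ==> (cnt < 2 ==> 2*vec[cnt + 2] < 5)) || p == -4.
Before the if: (p > -3 ==> (forall cnt_1. ((2*u == 7 ==> (cnt_1 < 2 ==> 2*vec[cnt_1 + 2] < 5)) || p == -4))) && ((!(p > -3)) ==> ((2*u == 7 ==> (cnt < 2 ==> 2*vec[cnt + 2] < 5)) || p == -4))
Before assert 3*u + 8 != 8 ==> tot - 5 == 1: (3*u != 0 ==> tot == 6) && (p > -3 ==> (forall cnt_1. ((2*u == 7 ==> (cnt_1 < 2 ==> 2*vec[cnt_1 + 2] < 5)) || p == -4))) && ((!(p > -3)) ==> ((2*u == 7 ==> (cnt < 2 ==> 2*vec[cnt + 2] < 5)) || p == -4))
Answer: WP = (3*u != 0 ==> tot == 6) && (p > -3 ==> (forall cnt_1. ((2*u == 7 ==> (cnt_1 < 2 ==> 2*vec[cnt_1 + 2] < 5)) || p == -4))) && ((!(p > -3)) ==> ((2*u == 7 ==> (cnt < 2 ==> 2*vec[cnt + 2] < 5)) || p == -4))


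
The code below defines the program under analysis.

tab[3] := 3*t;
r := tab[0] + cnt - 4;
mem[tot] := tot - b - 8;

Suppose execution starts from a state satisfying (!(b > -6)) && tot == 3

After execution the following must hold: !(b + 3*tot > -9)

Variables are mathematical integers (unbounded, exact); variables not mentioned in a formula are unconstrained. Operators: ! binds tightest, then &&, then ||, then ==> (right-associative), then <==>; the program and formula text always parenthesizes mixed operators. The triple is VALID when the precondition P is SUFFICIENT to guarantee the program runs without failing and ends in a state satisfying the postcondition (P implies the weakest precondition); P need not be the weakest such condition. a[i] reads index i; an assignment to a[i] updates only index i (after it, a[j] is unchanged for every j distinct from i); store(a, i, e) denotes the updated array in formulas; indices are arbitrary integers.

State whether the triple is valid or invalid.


Working backward. After the program, !(b + 3*tot > -9) must hold.
Before mem[tot] := tot - b - 8: !(b + 3*tot > -9)
Before r := tab[0] + cnt - 4: !(b + 3*tot > -9)
Before tab[3] := 3*t: !(b + 3*tot > -9)
The weakest precondition is !(b + 3*tot > -9).
Check whether (!(b > -6)) && tot == 3 implies it.
Countermodel: at the initial state b = -17, tot = 3, the precondition holds but the weakest precondition fails.
Answer: invalid


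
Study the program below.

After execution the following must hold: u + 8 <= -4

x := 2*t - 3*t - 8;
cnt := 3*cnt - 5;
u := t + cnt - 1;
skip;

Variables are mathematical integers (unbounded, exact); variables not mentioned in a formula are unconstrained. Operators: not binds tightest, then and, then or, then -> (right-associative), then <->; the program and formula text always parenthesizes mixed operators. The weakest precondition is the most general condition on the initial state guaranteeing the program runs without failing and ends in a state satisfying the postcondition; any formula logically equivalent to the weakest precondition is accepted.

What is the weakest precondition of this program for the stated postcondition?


Working backward. After the program, the postcondition u + 8 <= -4 must hold; in canonical form it is u <= -12.
Before skip: u <= -12
Before u := t + cnt - 1: cnt + t <= -11
Before cnt := 3*cnt - 5: 3*cnt + t <= -6
Before x := 2*t - 3*t - 8: 3*cnt + t <= -6
Answer: WP = 3*cnt + t <= -6


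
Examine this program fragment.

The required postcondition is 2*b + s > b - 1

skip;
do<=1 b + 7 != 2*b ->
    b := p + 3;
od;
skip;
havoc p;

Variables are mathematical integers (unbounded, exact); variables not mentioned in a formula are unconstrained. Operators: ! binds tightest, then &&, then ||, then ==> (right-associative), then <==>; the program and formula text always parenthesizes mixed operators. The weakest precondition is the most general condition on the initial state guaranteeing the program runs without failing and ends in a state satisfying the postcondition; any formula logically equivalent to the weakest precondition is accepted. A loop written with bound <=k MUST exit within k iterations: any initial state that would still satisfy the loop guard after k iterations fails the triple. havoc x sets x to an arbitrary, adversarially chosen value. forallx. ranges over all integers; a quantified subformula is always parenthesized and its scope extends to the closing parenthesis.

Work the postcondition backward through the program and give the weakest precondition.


Working backward. After the program, the postcondition 2*b + s > b - 1 must hold; in canonical form it is b + s > -1.
Before havoc p: b + s > -1
Before skip: b + s > -1
Before the loop (bound <=1), unroll the exhaustion recursion (WP_0 = exit-now case; WP_j = one more guarded iteration, up to j = 1):
  WP_0: (!(b != 7)) && b + s > -1
  WP_1: (b != 7 ==> ((!(p != 4)) && p + s > -4)) && ((!(b != 7)) ==> b + s > -1)
So before the loop: (b != 7 ==> ((!(p != 4)) && p + s > -4)) && ((!(b != 7)) ==> b + s > -1)
Before skip: (b != 7 ==> ((!(p != 4)) && p + s > -4)) && ((!(b != 7)) ==> b + s > -1)
Answer: WP = (b != 7 ==> ((!(p != 4)) && p + s > -4)) && ((!(b != 7)) ==> b + s > -1)


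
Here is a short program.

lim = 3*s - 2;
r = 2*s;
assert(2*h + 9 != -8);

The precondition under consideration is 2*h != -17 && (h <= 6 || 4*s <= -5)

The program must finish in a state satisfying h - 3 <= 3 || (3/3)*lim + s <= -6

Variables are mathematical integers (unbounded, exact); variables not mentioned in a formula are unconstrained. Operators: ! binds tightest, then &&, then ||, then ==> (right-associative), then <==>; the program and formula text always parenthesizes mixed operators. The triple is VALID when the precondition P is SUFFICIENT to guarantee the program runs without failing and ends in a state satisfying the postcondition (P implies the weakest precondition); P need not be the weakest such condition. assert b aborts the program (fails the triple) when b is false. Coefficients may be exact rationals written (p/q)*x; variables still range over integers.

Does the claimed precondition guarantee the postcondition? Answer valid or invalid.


Working backward. After the program, the postcondition h - 3 <= 3 || (3/3)*lim + s <= -6 must hold; in canonical form it is h <= 6 || lim + s <= -6.
Before assert 2*h + 9 != -8: 2*h != -17 && (h <= 6 || lim + s <= -6)
Before r := 2*s: 2*h != -17 && (h <= 6 || lim + s <= -6)
Before lim := 3*s - 2: 2*h != -17 && (h <= 6 || 4*s <= -4)
The weakest precondition is 2*h != -17 && (h <= 6 || 4*s <= -4).
Check whether 2*h != -17 && (h <= 6 || 4*s <= -5) implies it.
Every state satisfying the precondition satisfies the weakest precondition: the implication holds.
Answer: valid


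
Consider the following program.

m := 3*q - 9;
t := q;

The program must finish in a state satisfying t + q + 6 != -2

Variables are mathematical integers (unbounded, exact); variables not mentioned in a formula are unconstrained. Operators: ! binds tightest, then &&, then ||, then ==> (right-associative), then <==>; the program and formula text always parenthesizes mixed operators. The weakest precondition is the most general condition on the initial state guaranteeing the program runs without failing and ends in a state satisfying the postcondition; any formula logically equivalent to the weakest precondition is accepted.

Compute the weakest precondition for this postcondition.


Working backward. After the program, the postcondition t + q + 6 != -2 must hold; in canonical form it is q + t != -8.
Before t := q: 2*q != -8
Before m := 3*q - 9: 2*q != -8
Answer: WP = 2*q != -8


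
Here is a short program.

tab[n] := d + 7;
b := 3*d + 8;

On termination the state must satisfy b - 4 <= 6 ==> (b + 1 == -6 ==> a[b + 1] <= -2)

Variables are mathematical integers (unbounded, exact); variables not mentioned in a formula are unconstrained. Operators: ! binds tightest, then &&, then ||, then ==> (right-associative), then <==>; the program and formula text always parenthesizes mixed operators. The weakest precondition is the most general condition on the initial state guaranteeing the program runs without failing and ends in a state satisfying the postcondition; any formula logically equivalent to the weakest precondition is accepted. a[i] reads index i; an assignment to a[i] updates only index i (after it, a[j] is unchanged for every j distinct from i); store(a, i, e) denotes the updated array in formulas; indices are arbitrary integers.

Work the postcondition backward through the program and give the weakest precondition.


Working backward. After the program, the postcondition b - 4 <= 6 ==> (b + 1 == -6 ==> a[b + 1] <= -2) must hold; in canonical form it is b <= 10 ==> (b == -7 ==> a[b + 1] <= -2).
Before b := 3*d + 8: 3*d <= 2 ==> (3*d == -15 ==> a[3*d + 9] <= -2)
Before tab[n] := d + 7: 3*d <= 2 ==> (3*d == -15 ==> a[3*d + 9] <= -2)
Answer: WP = 3*d <= 2 ==> (3*d == -15 ==> a[3*d + 9] <= -2)
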